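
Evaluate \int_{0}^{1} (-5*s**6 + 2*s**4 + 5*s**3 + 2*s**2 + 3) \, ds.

1933/420

By the power rule, an antiderivative is F(s) = -5*s**7/7 + 2*s**5/5 + 5*s**4/4 + 2*s**3/3 + 3*s.
Then F(1) - F(0) = (1933/420) - (0) = 1933/420.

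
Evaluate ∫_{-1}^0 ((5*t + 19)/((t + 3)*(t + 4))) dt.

Factor the denominator: t**2 + 7*t + 12 = (t + 4)(t + 3).
Partial fractions: (5*t + 19)/((t + 3)*(t + 4)) = 1/(t + 4) + 4/(t + 3).
An antiderivative is F(t) = 4*log(t + 3) + log(t + 4).
Then F(0) - F(-1) = (2*log(2) + 4*log(3)) - (log(48)) = log(27/4).

log(27/4)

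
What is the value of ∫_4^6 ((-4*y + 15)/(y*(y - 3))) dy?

log(32/81)

Factor the denominator: y**2 - 3*y = y(y - 3).
Partial fractions: (-4*y + 15)/(y*(y - 3)) = -5/y + 1/(y - 3).
An antiderivative is F(y) = -5*log(y) + log(y - 3).
Then F(6) - F(4) = (-4*log(3) - 5*log(2)) - (-10*log(2)) = log(32/81).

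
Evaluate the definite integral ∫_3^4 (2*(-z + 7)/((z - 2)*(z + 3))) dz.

-4*log(7) + 6*log(2) + 4*log(3)

Factor the denominator: z**2 + z - 6 = (z + 3)(z - 2).
Partial fractions: 2*(-z + 7)/((z - 2)*(z + 3)) = -4/(z + 3) + 2/(z - 2).
An antiderivative is F(z) = 2*log(z - 2) - 4*log(z + 3).
Then F(4) - F(3) = (-4*log(7) + 2*log(2)) - (-4*log(3) - 4*log(2)) = -4*log(7) + 6*log(2) + 4*log(3).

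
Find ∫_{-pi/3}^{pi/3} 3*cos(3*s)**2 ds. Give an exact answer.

Use the identity cos^2(3*s) = (1 + cos(6*s))/2.
An antiderivative is F(s) = 3*s/2 + sin(6*s)/4.
Then F(pi/3) - F(-pi/3) = (pi/2) - (-pi/2) = pi.

pi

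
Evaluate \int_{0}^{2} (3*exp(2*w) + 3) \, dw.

An antiderivative is F(w) = 3*exp(2*w)/2 + 3*w.
Then F(2) - F(0) = (6 + 3*exp(4)/2) - (3/2) = 9/2 + 3*exp(4)/2.

9/2 + 3*exp(4)/2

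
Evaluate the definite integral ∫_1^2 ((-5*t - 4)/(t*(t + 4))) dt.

-4*log(3) - 5*log(2) + 4*log(5)

Factor the denominator: t**2 + 4*t = (t + 4)t.
Partial fractions: (-5*t - 4)/(t*(t + 4)) = -4/(t + 4) - 1/t.
An antiderivative is F(t) = -log(t) - 4*log(t + 4).
Then F(2) - F(1) = (-4*log(3) - 5*log(2)) - (-4*log(5)) = -4*log(3) - 5*log(2) + 4*log(5).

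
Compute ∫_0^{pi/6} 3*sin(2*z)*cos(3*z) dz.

-6/5 + 9*sqrt(3)/10

Use the identity sin(2*z)cos(3*z) = [sin(5*z) + sin(-z)]/2.
An antiderivative is F(z) = 3*cos(z)/2 - 3*cos(5*z)/10.
Then F(pi/6) - F(0) = (9*sqrt(3)/10) - (6/5) = -6/5 + 9*sqrt(3)/10.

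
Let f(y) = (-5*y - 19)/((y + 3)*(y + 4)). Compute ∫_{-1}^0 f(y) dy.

Factor the denominator: y**2 + 7*y + 12 = (y + 4)(y + 3).
Partial fractions: (-5*y - 19)/((y + 3)*(y + 4)) = -1/(y + 4) - 4/(y + 3).
An antiderivative is F(y) = -4*log(y + 3) - log(y + 4).
Then F(0) - F(-1) = (-4*log(3) - 2*log(2)) - (-log(48)) = log(4/27).

log(4/27)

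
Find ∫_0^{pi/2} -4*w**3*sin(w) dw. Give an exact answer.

Integrate by parts 3 times (u = w^3, dv = -4*sin(w) dw).
An antiderivative is F(w) = 4*w**3*cos(w) - 12*w**2*sin(w) - 24*w*cos(w) + 24*sin(w).
Then F(pi/2) - F(0) = (24 - 3*pi**2) - (0) = 24 - 3*pi**2.

24 - 3*pi**2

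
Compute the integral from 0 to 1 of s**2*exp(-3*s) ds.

Integrate by parts twice (u = s^2, dv = exp(-3*s) ds).
An antiderivative is F(s) = (-9*s**2 - 6*s - 2)*exp(-3*s)/27.
Then F(1) - F(0) = (-17*exp(-3)/27) - (-2/27) = 2/27 - 17*exp(-3)/27.

2/27 - 17*exp(-3)/27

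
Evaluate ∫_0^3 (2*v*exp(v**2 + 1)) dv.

-exp(1) + exp(10)

Let u = v**2 + 1, so du = 2*v dv. When v = 0, u = 1; when v = 3, u = 10.
The integral becomes ∫ exp(u) du from 1 to 10, with antiderivative exp(u).
Back in v: F(v) = exp(v**2 + 1).
Then F(3) - F(0) = (exp(10)) - (exp(1)) = -exp(1) + exp(10).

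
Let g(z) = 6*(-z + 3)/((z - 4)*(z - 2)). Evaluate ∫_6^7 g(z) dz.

Factor the denominator: z**2 - 6*z + 8 = (z - 2)(z - 4).
Partial fractions: 6*(-z + 3)/((z - 4)*(z - 2)) = -3/(z - 2) - 3/(z - 4).
An antiderivative is F(z) = -3*log(z - 4) - 3*log(z - 2).
Then F(7) - F(6) = (-3*log(5) - 3*log(3)) - (-9*log(2)) = -3*log(5) - 3*log(3) + 9*log(2).

-3*log(5) - 3*log(3) + 9*log(2)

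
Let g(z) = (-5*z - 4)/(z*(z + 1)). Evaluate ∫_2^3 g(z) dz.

Factor the denominator: z**2 + z = (z + 1)z.
Partial fractions: (-5*z - 4)/(z*(z + 1)) = -1/(z + 1) - 4/z.
An antiderivative is F(z) = -4*log(z) - log(z + 1).
Then F(3) - F(2) = (-4*log(3) - 2*log(2)) - (-log(48)) = log(4/27).

log(4/27)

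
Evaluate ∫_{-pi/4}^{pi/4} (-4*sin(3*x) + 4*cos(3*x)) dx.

4*sqrt(2)/3

An antiderivative is F(x) = 4*sin(3*x)/3 + 4*cos(3*x)/3.
Then F(pi/4) - F(-pi/4) = (0) - (-4*sqrt(2)/3) = 4*sqrt(2)/3.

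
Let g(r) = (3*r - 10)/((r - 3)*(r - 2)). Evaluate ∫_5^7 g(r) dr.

-4*log(3) - log(2) + 4*log(5)

Factor the denominator: r**2 - 5*r + 6 = (r - 2)(r - 3).
Partial fractions: (3*r - 10)/((r - 3)*(r - 2)) = 4/(r - 2) - 1/(r - 3).
An antiderivative is F(r) = -log(r - 3) + 4*log(r - 2).
Then F(7) - F(5) = (-2*log(2) + 4*log(5)) - (log(81/2)) = -4*log(3) - log(2) + 4*log(5).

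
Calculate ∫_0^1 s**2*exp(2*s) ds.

Integrate by parts twice (u = s^2, dv = exp(2*s) ds).
An antiderivative is F(s) = (2*s**2 - 2*s + 1)*exp(2*s)/4.
Then F(1) - F(0) = (exp(2)/4) - (1/4) = -1/4 + exp(2)/4.

-1/4 + exp(2)/4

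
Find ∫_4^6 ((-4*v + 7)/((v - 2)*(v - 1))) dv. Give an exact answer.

Factor the denominator: v**2 - 3*v + 2 = (v - 1)(v - 2).
Partial fractions: (-4*v + 7)/((v - 2)*(v - 1)) = -3/(v - 1) - 1/(v - 2).
An antiderivative is F(v) = -log(v - 2) - 3*log(v - 1).
Then F(6) - F(4) = (-3*log(5) - 2*log(2)) - (-log(54)) = -3*log(5) - log(2) + 3*log(3).

-3*log(5) - log(2) + 3*log(3)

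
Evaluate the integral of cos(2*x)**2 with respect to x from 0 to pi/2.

Use the identity cos^2(2*x) = (1 + cos(4*x))/2.
An antiderivative is F(x) = x/2 + sin(4*x)/8.
Then F(pi/2) - F(0) = (pi/4) - (0) = pi/4.

pi/4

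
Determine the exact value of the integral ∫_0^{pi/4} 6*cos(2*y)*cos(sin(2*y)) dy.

3*sin(1)

Let u = sin(2*y), so du = 2*cos(2*y) dy. When y = 0, u = 0; when y = pi/4, u = 1.
The integral becomes 3·∫ cos(u) du from 0 to 1, with antiderivative 3*sin(u).
Back in y: F(y) = 3*sin(sin(2*y)).
Then F(pi/4) - F(0) = (3*sin(1)) - (0) = 3*sin(1).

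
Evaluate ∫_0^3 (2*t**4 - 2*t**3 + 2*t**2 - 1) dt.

717/10

By the power rule, an antiderivative is F(t) = 2*t**5/5 - t**4/2 + 2*t**3/3 - t.
Then F(3) - F(0) = (717/10) - (0) = 717/10.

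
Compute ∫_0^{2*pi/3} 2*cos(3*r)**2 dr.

Use the identity cos^2(3*r) = (1 + cos(6*r))/2.
An antiderivative is F(r) = r + sin(6*r)/6.
Then F(2*pi/3) - F(0) = (2*pi/3) - (0) = 2*pi/3.

2*pi/3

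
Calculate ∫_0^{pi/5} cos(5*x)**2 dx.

pi/10

Use the identity cos^2(5*x) = (1 + cos(10*x))/2.
An antiderivative is F(x) = x/2 + sin(10*x)/20.
Then F(pi/5) - F(0) = (pi/10) - (0) = pi/10.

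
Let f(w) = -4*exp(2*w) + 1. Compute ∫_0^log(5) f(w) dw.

-48 + log(5)

An antiderivative is F(w) = -2*exp(2*w) + w.
Then F(log(5)) - F(0) = (-50 + log(5)) - (-2) = -48 + log(5).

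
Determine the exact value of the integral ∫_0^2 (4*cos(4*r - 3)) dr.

sin(5) + sin(3)

Let u = 4*r - 3, so du = 4 dr. When r = 0, u = -3; when r = 2, u = 5.
The integral becomes ∫ cos(u) du from -3 to 5, with antiderivative sin(u).
Back in r: F(r) = sin(4*r - 3).
Then F(2) - F(0) = (sin(5)) - (-sin(3)) = sin(5) + sin(3).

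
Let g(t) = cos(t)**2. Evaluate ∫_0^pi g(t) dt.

pi/2

Use the identity cos^2(t) = (1 + cos(2*t))/2.
An antiderivative is F(t) = t/2 + sin(2*t)/4.
Then F(pi) - F(0) = (pi/2) - (0) = pi/2.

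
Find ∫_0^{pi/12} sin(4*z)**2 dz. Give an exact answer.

Use the identity sin^2(4*z) = (1 - cos(8*z))/2.
An antiderivative is F(z) = z/2 - sin(8*z)/16.
Then F(pi/12) - F(0) = (-sqrt(3)/32 + pi/24) - (0) = -sqrt(3)/32 + pi/24.

-sqrt(3)/32 + pi/24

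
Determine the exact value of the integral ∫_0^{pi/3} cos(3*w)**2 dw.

pi/6

Use the identity cos^2(3*w) = (1 + cos(6*w))/2.
An antiderivative is F(w) = w/2 + sin(6*w)/12.
Then F(pi/3) - F(0) = (pi/6) - (0) = pi/6.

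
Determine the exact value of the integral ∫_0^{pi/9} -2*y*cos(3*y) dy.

-sqrt(3)*pi/27 + 1/9

Integrate by parts once (u = y, dv = -2*cos(3*y) dy).
An antiderivative is F(y) = -2*y*sin(3*y)/3 - 2*cos(3*y)/9.
Then F(pi/9) - F(0) = (-sqrt(3)*pi/27 - 1/9) - (-2/9) = -sqrt(3)*pi/27 + 1/9.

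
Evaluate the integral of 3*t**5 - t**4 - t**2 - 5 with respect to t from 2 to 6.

324868/15

By the power rule, an antiderivative is F(t) = t**6/2 - t**5/5 - t**3/3 - 5*t.
Then F(6) - F(2) = (108354/5) - (194/15) = 324868/15.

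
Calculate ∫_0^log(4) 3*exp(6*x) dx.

Let u = exp(x), so du = exp(x) dx. When x = 0, u = 1; when x = log(4), u = 4.
The integral becomes 3·∫ u**5 du from 1 to 4, with antiderivative u**6/2.
Back in x: F(x) = exp(6*x)/2.
Then F(log(4)) - F(0) = (2048) - (1/2) = 4095/2.

4095/2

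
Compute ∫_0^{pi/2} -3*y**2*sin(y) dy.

6 - 3*pi

Integrate by parts twice (u = y^2, dv = -3*sin(y) dy).
An antiderivative is F(y) = 3*y**2*cos(y) - 6*y*sin(y) - 6*cos(y).
Then F(pi/2) - F(0) = (-3*pi) - (-6) = 6 - 3*pi.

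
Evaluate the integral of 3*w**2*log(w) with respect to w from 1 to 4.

-21 + 128*log(2)

Integrate by parts once (u = ln w, dv = 3*w**2 dw).
An antiderivative is F(w) = w**3*(3*log(w) - 1)/3.
Then F(4) - F(1) = (-64/3 + 128*log(2)) - (-1/3) = -21 + 128*log(2).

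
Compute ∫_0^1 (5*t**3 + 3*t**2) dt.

9/4

By the power rule, an antiderivative is F(t) = 5*t**4/4 + t**3.
Then F(1) - F(0) = (9/4) - (0) = 9/4.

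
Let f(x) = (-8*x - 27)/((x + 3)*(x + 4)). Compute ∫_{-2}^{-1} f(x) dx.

-5*log(3) + 2*log(2)

Factor the denominator: x**2 + 7*x + 12 = (x + 4)(x + 3).
Partial fractions: (-8*x - 27)/((x + 3)*(x + 4)) = -5/(x + 4) - 3/(x + 3).
An antiderivative is F(x) = -3*log(x + 3) - 5*log(x + 4).
Then F(-1) - F(-2) = (-5*log(3) - 3*log(2)) - (-log(32)) = -5*log(3) + 2*log(2).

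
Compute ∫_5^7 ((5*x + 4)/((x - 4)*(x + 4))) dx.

-log(3) + 2*log(11)

Factor the denominator: x**2 - 16 = (x + 4)(x - 4).
Partial fractions: (5*x + 4)/((x - 4)*(x + 4)) = 2/(x + 4) + 3/(x - 4).
An antiderivative is F(x) = 3*log(x - 4) + 2*log(x + 4).
Then F(7) - F(5) = (3*log(3) + 2*log(11)) - (log(81)) = -log(3) + 2*log(11).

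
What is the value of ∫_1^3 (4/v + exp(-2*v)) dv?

An antiderivative is F(v) = 4*log(v) - exp(-2*v)/2.
Then F(3) - F(1) = (-exp(-6)/2 + 4*log(3)) - (-exp(-2)/2) = (-1 + exp(4) + 8*exp(6)*log(3))*exp(-6)/2.

(-1 + exp(4) + 8*exp(6)*log(3))*exp(-6)/2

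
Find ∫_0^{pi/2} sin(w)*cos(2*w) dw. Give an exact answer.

-1/3

Use the identity sin(w)cos(2*w) = [sin(3*w) + sin(-w)]/2.
An antiderivative is F(w) = cos(w)/2 - cos(3*w)/6.
Then F(pi/2) - F(0) = (0) - (1/3) = -1/3.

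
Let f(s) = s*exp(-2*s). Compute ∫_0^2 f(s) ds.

(-5 + exp(4))*exp(-4)/4

Integrate by parts once (u = s, dv = exp(-2*s) ds).
An antiderivative is F(s) = (-2*s - 1)*exp(-2*s)/4.
Then F(2) - F(0) = (-5*exp(-4)/4) - (-1/4) = (-5 + exp(4))*exp(-4)/4.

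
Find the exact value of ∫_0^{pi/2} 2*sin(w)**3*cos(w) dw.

Let u = sin(w), so du = cos(w) dw. When w = 0, u = 0; when w = pi/2, u = 1.
The integral becomes 2·∫ u**3 du from 0 to 1, with antiderivative u**4/2.
Back in w: F(w) = sin(w)**4/2.
Then F(pi/2) - F(0) = (1/2) - (0) = 1/2.

1/2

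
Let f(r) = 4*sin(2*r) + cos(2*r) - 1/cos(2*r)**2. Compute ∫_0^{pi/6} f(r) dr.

1 - sqrt(3)/4

An antiderivative is F(r) = sin(2*r)/2 - 2*cos(2*r) - tan(2*r)/2.
Then F(pi/6) - F(0) = (-1 - sqrt(3)/4) - (-2) = 1 - sqrt(3)/4.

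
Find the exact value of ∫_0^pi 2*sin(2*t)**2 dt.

Use the identity sin^2(2*t) = (1 - cos(4*t))/2.
An antiderivative is F(t) = t - sin(4*t)/4.
Then F(pi) - F(0) = (pi) - (0) = pi.

pi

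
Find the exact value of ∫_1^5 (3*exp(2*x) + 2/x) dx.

-3*exp(2)/2 + log(25) + 3*exp(10)/2

An antiderivative is F(x) = 3*exp(2*x)/2 + 2*log(x).
Then F(5) - F(1) = (log(25) + 3*exp(10)/2) - (3*exp(2)/2) = -3*exp(2)/2 + log(25) + 3*exp(10)/2.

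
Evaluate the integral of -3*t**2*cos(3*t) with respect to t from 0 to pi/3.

2*pi/9

Integrate by parts twice (u = t^2, dv = -3*cos(3*t) dt).
An antiderivative is F(t) = -t**2*sin(3*t) - 2*t*cos(3*t)/3 + 2*sin(3*t)/9.
Then F(pi/3) - F(0) = (2*pi/9) - (0) = 2*pi/9.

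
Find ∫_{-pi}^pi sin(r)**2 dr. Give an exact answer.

pi

Use the identity sin^2(r) = (1 - cos(2*r))/2.
An antiderivative is F(r) = r/2 - sin(2*r)/4.
Then F(pi) - F(-pi) = (pi/2) - (-pi/2) = pi.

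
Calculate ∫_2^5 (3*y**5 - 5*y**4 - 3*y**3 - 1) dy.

By the power rule, an antiderivative is F(y) = y**6/2 - y**5 - 3*y**4/4 - y.
Then F(5) - F(2) = (16855/4) - (-14) = 16911/4.

16911/4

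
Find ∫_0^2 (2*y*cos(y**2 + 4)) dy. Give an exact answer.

-sin(4) + sin(8)

Let u = y**2 + 4, so du = 2*y dy. When y = 0, u = 4; when y = 2, u = 8.
The integral becomes ∫ cos(u) du from 4 to 8, with antiderivative sin(u).
Back in y: F(y) = sin(y**2 + 4).
Then F(2) - F(0) = (sin(8)) - (sin(4)) = -sin(4) + sin(8).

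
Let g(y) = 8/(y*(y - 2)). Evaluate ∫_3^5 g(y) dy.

Factor the denominator: y**2 - 2*y = y(y - 2).
Partial fractions: 8/(y*(y - 2)) = -4/y + 4/(y - 2).
An antiderivative is F(y) = -4*log(y) + 4*log(y - 2).
Then F(5) - F(3) = (-4*log(5) + 4*log(3)) - (-log(81)) = -4*log(5) + 8*log(3).

-4*log(5) + 8*log(3)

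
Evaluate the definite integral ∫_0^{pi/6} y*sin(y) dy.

Integrate by parts once (u = y, dv = sin(y) dy).
An antiderivative is F(y) = -y*cos(y) + sin(y).
Then F(pi/6) - F(0) = (-sqrt(3)*pi/12 + 1/2) - (0) = -sqrt(3)*pi/12 + 1/2.

-sqrt(3)*pi/12 + 1/2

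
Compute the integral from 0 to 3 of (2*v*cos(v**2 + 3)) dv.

Let u = v**2 + 3, so du = 2*v dv. When v = 0, u = 3; when v = 3, u = 12.
The integral becomes ∫ cos(u) du from 3 to 12, with antiderivative sin(u).
Back in v: F(v) = sin(v**2 + 3).
Then F(3) - F(0) = (sin(12)) - (sin(3)) = sin(12) - sin(3).

sin(12) - sin(3)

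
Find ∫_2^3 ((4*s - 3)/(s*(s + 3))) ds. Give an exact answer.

Factor the denominator: s**2 + 3*s = (s + 3)s.
Partial fractions: (4*s - 3)/(s*(s + 3)) = 5/(s + 3) - 1/s.
An antiderivative is F(s) = -log(s) + 5*log(s + 3).
Then F(3) - F(2) = (5*log(2) + 4*log(3)) - (-log(2) + 5*log(5)) = -5*log(5) + 6*log(2) + 4*log(3).

-5*log(5) + 6*log(2) + 4*log(3)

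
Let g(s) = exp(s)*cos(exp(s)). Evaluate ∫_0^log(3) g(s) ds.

-sin(1) + sin(3)

Let u = exp(s), so du = exp(s) ds. When s = 0, u = 1; when s = log(3), u = 3.
The integral becomes ∫ cos(u) du from 1 to 3, with antiderivative sin(u).
Back in s: F(s) = sin(exp(s)).
Then F(log(3)) - F(0) = (sin(3)) - (sin(1)) = -sin(1) + sin(3).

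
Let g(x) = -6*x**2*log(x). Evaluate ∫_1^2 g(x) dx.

Integrate by parts once (u = ln x, dv = -6*x**2 dx).
An antiderivative is F(x) = -2*x**3*(3*log(x) - 1)/3.
Then F(2) - F(1) = (16/3 - 16*log(2)) - (2/3) = 14/3 - 16*log(2).

14/3 - 16*log(2)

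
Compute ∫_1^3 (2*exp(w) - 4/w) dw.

-2*exp(1) - 4*log(3) + 2*exp(3)

An antiderivative is F(w) = 2*exp(w) - 4*log(w).
Then F(3) - F(1) = (-log(81) + 2*exp(3)) - (2*exp(1)) = -2*exp(1) - 4*log(3) + 2*exp(3).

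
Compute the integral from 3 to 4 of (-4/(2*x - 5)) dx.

-log(9)

An antiderivative is F(x) = -2*log(2*x - 5).
Then F(4) - F(3) = (-log(9)) - (0) = -log(9).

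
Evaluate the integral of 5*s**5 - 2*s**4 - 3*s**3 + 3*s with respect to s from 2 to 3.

By the power rule, an antiderivative is F(s) = 5*s**6/6 - 2*s**5/5 - 3*s**4/4 + 3*s**2/2.
Then F(3) - F(2) = (9261/20) - (518/15) = 25711/60.

25711/60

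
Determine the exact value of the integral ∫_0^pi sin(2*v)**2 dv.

pi/2

Use the identity sin^2(2*v) = (1 - cos(4*v))/2.
An antiderivative is F(v) = v/2 - sin(4*v)/8.
Then F(pi) - F(0) = (pi/2) - (0) = pi/2.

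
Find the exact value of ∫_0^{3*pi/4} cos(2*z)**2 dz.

Use the identity cos^2(2*z) = (1 + cos(4*z))/2.
An antiderivative is F(z) = z/2 + sin(4*z)/8.
Then F(3*pi/4) - F(0) = (3*pi/8) - (0) = 3*pi/8.

3*pi/8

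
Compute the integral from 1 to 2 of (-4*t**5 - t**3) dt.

-183/4

By the power rule, an antiderivative is F(t) = -2*t**6/3 - t**4/4.
Then F(2) - F(1) = (-140/3) - (-11/12) = -183/4.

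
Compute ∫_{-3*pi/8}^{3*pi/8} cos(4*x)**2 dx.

Use the identity cos^2(4*x) = (1 + cos(8*x))/2.
An antiderivative is F(x) = x/2 + sin(8*x)/16.
Then F(3*pi/8) - F(-3*pi/8) = (3*pi/16) - (-3*pi/16) = 3*pi/8.

3*pi/8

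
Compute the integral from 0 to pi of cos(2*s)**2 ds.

Use the identity cos^2(2*s) = (1 + cos(4*s))/2.
An antiderivative is F(s) = s/2 + sin(4*s)/8.
Then F(pi) - F(0) = (pi/2) - (0) = pi/2.

pi/2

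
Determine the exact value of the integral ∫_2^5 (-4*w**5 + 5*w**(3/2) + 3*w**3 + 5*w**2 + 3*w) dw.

By the power rule, an antiderivative is F(w) = -2*w**6/3 + 2*w**(5/2) + 3*w**4/4 + 5*w**3/3 + 3*w**2/2.
Then F(5) - F(2) = (-116425/12 + 50*sqrt(5)) - (-34/3 + 8*sqrt(2)) = -38763/4 - 8*sqrt(2) + 50*sqrt(5).

-38763/4 - 8*sqrt(2) + 50*sqrt(5)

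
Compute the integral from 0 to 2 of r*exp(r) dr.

1 + exp(2)

Integrate by parts once (u = r, dv = exp(r) dr).
An antiderivative is F(r) = (r - 1)*exp(r).
Then F(2) - F(0) = (exp(2)) - (-1) = 1 + exp(2).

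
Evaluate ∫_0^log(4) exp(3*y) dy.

Let u = exp(y), so du = exp(y) dy. When y = 0, u = 1; when y = log(4), u = 4.
The integral becomes ∫ u**2 du from 1 to 4, with antiderivative u**3/3.
Back in y: F(y) = exp(3*y)/3.
Then F(log(4)) - F(0) = (64/3) - (1/3) = 21.

21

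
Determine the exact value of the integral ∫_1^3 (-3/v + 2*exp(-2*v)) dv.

An antiderivative is F(v) = -3*log(v) - exp(-2*v).
Then F(3) - F(1) = (-3*log(3) - exp(-6)) - (-exp(-2)) = -3*log(3) - exp(-6) + exp(-2).

-3*log(3) - exp(-6) + exp(-2)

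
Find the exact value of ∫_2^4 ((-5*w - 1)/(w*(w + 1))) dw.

-4*log(5) - log(2) + 4*log(3)

Factor the denominator: w**2 + w = (w + 1)w.
Partial fractions: (-5*w - 1)/(w*(w + 1)) = -4/(w + 1) - 1/w.
An antiderivative is F(w) = -log(w) - 4*log(w + 1).
Then F(4) - F(2) = (-4*log(5) - 2*log(2)) - (-4*log(3) - log(2)) = -4*log(5) - log(2) + 4*log(3).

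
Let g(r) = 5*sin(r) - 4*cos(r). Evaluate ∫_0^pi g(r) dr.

10

An antiderivative is F(r) = -4*sin(r) - 5*cos(r).
Then F(pi) - F(0) = (5) - (-5) = 10.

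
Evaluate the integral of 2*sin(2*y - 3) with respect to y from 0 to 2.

Let u = 2*y - 3, so du = 2 dy. When y = 0, u = -3; when y = 2, u = 1.
The integral becomes ∫ sin(u) du from -3 to 1, with antiderivative -cos(u).
Back in y: F(y) = -cos(2*y - 3).
Then F(2) - F(0) = (-cos(1)) - (-cos(3)) = cos(3) - cos(1).

cos(3) - cos(1)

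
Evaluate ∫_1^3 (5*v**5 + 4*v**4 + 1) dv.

12034/15

By the power rule, an antiderivative is F(v) = 5*v**6/6 + 4*v**5/5 + v.
Then F(3) - F(1) = (8049/10) - (79/30) = 12034/15.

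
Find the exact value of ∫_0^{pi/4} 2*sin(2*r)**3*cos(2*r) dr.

1/4

Let u = sin(2*r), so du = 2*cos(2*r) dr. When r = 0, u = 0; when r = pi/4, u = 1.
The integral becomes ∫ u**3 du from 0 to 1, with antiderivative u**4/4.
Back in r: F(r) = sin(2*r)**4/4.
Then F(pi/4) - F(0) = (1/4) - (0) = 1/4.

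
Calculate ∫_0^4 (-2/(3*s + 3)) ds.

An antiderivative is F(s) = -2*log(3*s + 3)/3.
Then F(4) - F(0) = (-2*log(15)/3) - (-2*log(3)/3) = -2*log(5)/3.

-2*log(5)/3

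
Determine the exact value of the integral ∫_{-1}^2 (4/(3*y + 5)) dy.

An antiderivative is F(y) = 4*log(3*y + 5)/3.
Then F(2) - F(-1) = (4*log(11)/3) - (4*log(2)/3) = -4*log(2)/3 + 4*log(11)/3.

-4*log(2)/3 + 4*log(11)/3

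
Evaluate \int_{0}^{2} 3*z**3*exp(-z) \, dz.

Integrate by parts 3 times (u = z^3, dv = 3*exp(-z) dz).
An antiderivative is F(z) = (-3*z**3 - 9*z**2 - 18*z - 18)*exp(-z).
Then F(2) - F(0) = (-114*exp(-2)) - (-18) = 18 - 114*exp(-2).

18 - 114*exp(-2)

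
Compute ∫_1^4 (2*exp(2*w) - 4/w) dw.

An antiderivative is F(w) = exp(2*w) - 4*log(w).
Then F(4) - F(1) = (-8*log(2) + exp(8)) - (exp(2)) = -exp(2) - 8*log(2) + exp(8).

-exp(2) - 8*log(2) + exp(8)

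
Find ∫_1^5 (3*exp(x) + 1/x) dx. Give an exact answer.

-3*exp(1) + log(5) + 3*exp(5)

An antiderivative is F(x) = 3*exp(x) + log(x).
Then F(5) - F(1) = (log(5) + 3*exp(5)) - (3*exp(1)) = -3*exp(1) + log(5) + 3*exp(5).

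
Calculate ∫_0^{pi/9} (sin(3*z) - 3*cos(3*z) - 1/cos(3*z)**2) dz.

An antiderivative is F(z) = -sin(3*z) - cos(3*z)/3 - tan(3*z)/3.
Then F(pi/9) - F(0) = (-5*sqrt(3)/6 - 1/6) - (-1/3) = 1/6 - 5*sqrt(3)/6.

1/6 - 5*sqrt(3)/6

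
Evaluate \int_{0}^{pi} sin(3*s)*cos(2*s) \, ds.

6/5

Use the identity sin(3*s)cos(2*s) = [sin(5*s) + sin(s)]/2.
An antiderivative is F(s) = -cos(s)/2 - cos(5*s)/10.
Then F(pi) - F(0) = (3/5) - (-3/5) = 6/5.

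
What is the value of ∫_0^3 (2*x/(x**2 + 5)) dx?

log(14/5)

Let u = x**2 + 5, so du = 2*x dx. When x = 0, u = 5; when x = 3, u = 14.
The integral becomes ∫ 1/u du from 5 to 14, with antiderivative log(u).
Back in x: F(x) = log(x**2 + 5).
Then F(3) - F(0) = (log(14)) - (log(5)) = log(14/5).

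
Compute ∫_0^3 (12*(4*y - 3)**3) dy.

Let u = 4*y - 3, so du = 4 dy. When y = 0, u = -3; when y = 3, u = 9.
The integral becomes 3·∫ u**3 du from -3 to 9, with antiderivative 3*u**4/4.
Back in y: F(y) = 3*(4*y - 3)**4/4.
Then F(3) - F(0) = (19683/4) - (243/4) = 4860.

4860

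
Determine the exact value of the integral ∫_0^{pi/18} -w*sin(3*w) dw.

Integrate by parts once (u = w, dv = -sin(3*w) dw).
An antiderivative is F(w) = w*cos(3*w)/3 - sin(3*w)/9.
Then F(pi/18) - F(0) = (-1/18 + sqrt(3)*pi/108) - (0) = -1/18 + sqrt(3)*pi/108.

-1/18 + sqrt(3)*pi/108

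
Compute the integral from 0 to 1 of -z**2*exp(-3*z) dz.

-2/27 + 17*exp(-3)/27

Integrate by parts twice (u = z^2, dv = -exp(-3*z) dz).
An antiderivative is F(z) = (9*z**2 + 6*z + 2)*exp(-3*z)/27.
Then F(1) - F(0) = (17*exp(-3)/27) - (2/27) = -2/27 + 17*exp(-3)/27.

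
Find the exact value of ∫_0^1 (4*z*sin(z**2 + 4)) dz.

Let u = z**2 + 4, so du = 2*z dz. When z = 0, u = 4; when z = 1, u = 5.
The integral becomes 2·∫ sin(u) du from 4 to 5, with antiderivative -2*cos(u).
Back in z: F(z) = -2*cos(z**2 + 4).
Then F(1) - F(0) = (-2*cos(5)) - (-2*cos(4)) = 2*cos(4) - 2*cos(5).

2*cos(4) - 2*cos(5)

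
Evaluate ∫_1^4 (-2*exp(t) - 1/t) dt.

-2*exp(4) - 2*log(2) + 2*exp(1)

An antiderivative is F(t) = -2*exp(t) - log(t).
Then F(4) - F(1) = (-2*exp(4) - log(4)) - (-2*exp(1)) = -2*exp(4) - 2*log(2) + 2*exp(1).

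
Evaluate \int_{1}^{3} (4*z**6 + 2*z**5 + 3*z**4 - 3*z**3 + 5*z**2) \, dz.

56712/35

By the power rule, an antiderivative is F(z) = 4*z**7/7 + z**6/3 + 3*z**5/5 - 3*z**4/4 + 5*z**3/3.
Then F(3) - F(1) = (227187/140) - (339/140) = 56712/35.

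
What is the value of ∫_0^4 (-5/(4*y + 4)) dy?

-5*log(5)/4

An antiderivative is F(y) = -5*log(4*y + 4)/4.
Then F(4) - F(0) = (-5*log(20)/4) - (-5*log(2)/2) = -5*log(5)/4.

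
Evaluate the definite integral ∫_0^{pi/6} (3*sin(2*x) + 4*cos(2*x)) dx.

3/4 + sqrt(3)

An antiderivative is F(x) = 2*sin(2*x) - 3*cos(2*x)/2.
Then F(pi/6) - F(0) = (-3/4 + sqrt(3)) - (-3/2) = 3/4 + sqrt(3).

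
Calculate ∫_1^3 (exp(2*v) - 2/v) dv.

-exp(2)/2 - log(9) + exp(6)/2

An antiderivative is F(v) = exp(2*v)/2 - 2*log(v).
Then F(3) - F(1) = (-log(9) + exp(6)/2) - (exp(2)/2) = -exp(2)/2 - log(9) + exp(6)/2.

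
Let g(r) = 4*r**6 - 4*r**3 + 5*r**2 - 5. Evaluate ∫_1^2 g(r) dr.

1349/21

By the power rule, an antiderivative is F(r) = 4*r**7/7 - r**4 + 5*r**3/3 - 5*r.
Then F(2) - F(1) = (1270/21) - (-79/21) = 1349/21.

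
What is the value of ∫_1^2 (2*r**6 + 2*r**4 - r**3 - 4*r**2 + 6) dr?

By the power rule, an antiderivative is F(r) = 2*r**7/7 + 2*r**5/5 - r**4/4 - 4*r**3/3 + 6*r.
Then F(2) - F(1) = (4904/105) - (2143/420) = 17473/420.

17473/420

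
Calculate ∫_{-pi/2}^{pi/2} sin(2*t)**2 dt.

Use the identity sin^2(2*t) = (1 - cos(4*t))/2.
An antiderivative is F(t) = t/2 - sin(4*t)/8.
Then F(pi/2) - F(-pi/2) = (pi/4) - (-pi/4) = pi/2.

pi/2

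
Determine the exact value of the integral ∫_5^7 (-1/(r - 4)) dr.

An antiderivative is F(r) = -log(r - 4).
Then F(7) - F(5) = (-log(3)) - (0) = -log(3).

-log(3)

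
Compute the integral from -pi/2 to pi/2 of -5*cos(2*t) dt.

An antiderivative is F(t) = -5*sin(2*t)/2.
Then F(pi/2) - F(-pi/2) = (0) - (0) = 0.

0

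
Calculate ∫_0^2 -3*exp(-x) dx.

-3 + 3*exp(-2)

An antiderivative is F(x) = 3*exp(-x).
Then F(2) - F(0) = (3*exp(-2)) - (3) = -3 + 3*exp(-2).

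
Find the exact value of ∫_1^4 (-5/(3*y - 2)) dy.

An antiderivative is F(y) = -5*log(3*y - 2)/3.
Then F(4) - F(1) = (-5*log(10)/3) - (0) = -5*log(10)/3.

-5*log(10)/3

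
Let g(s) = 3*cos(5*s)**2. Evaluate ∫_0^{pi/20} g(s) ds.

Use the identity cos^2(5*s) = (1 + cos(10*s))/2.
An antiderivative is F(s) = 3*s/2 + 3*sin(10*s)/20.
Then F(pi/20) - F(0) = (3/20 + 3*pi/40) - (0) = 3/20 + 3*pi/40.

3/20 + 3*pi/40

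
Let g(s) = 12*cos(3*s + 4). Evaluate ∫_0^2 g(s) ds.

4*sin(10) - 4*sin(4)

Let u = 3*s + 4, so du = 3 ds. When s = 0, u = 4; when s = 2, u = 10.
The integral becomes 4·∫ cos(u) du from 4 to 10, with antiderivative 4*sin(u).
Back in s: F(s) = 4*sin(3*s + 4).
Then F(2) - F(0) = (4*sin(10)) - (4*sin(4)) = 4*sin(10) - 4*sin(4).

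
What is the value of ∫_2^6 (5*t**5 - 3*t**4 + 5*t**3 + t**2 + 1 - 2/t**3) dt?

1613402/45

By the power rule, an antiderivative is F(t) = 5*t**6/6 - 3*t**5/5 + 5*t**4/4 + t**3/3 + t + t**(-2).
Then F(6) - F(2) = (6464237/180) - (1181/20) = 1613402/45.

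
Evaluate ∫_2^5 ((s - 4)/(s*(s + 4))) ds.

log(9/10)

Factor the denominator: s**2 + 4*s = (s + 4)s.
Partial fractions: (s - 4)/(s*(s + 4)) = 2/(s + 4) - 1/s.
An antiderivative is F(s) = -log(s) + 2*log(s + 4).
Then F(5) - F(2) = (log(81/5)) - (log(18)) = log(9/10).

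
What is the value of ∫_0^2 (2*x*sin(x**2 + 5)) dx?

Let u = x**2 + 5, so du = 2*x dx. When x = 0, u = 5; when x = 2, u = 9.
The integral becomes ∫ sin(u) du from 5 to 9, with antiderivative -cos(u).
Back in x: F(x) = -cos(x**2 + 5).
Then F(2) - F(0) = (-cos(9)) - (-cos(5)) = cos(5) - cos(9).

cos(5) - cos(9)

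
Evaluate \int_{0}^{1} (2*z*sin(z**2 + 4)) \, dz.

cos(4) - cos(5)

Let u = z**2 + 4, so du = 2*z dz. When z = 0, u = 4; when z = 1, u = 5.
The integral becomes ∫ sin(u) du from 4 to 5, with antiderivative -cos(u).
Back in z: F(z) = -cos(z**2 + 4).
Then F(1) - F(0) = (-cos(5)) - (-cos(4)) = cos(4) - cos(5).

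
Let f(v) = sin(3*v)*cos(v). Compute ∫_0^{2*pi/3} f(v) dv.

9/16

Use the identity sin(3*v)cos(v) = [sin(4*v) + sin(2*v)]/2.
An antiderivative is F(v) = -cos(2*v)/4 - cos(4*v)/8.
Then F(2*pi/3) - F(0) = (3/16) - (-3/8) = 9/16.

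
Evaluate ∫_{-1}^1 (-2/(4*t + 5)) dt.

-log(3)

An antiderivative is F(t) = -log(4*t + 5)/2.
Then F(1) - F(-1) = (-log(3)) - (0) = -log(3).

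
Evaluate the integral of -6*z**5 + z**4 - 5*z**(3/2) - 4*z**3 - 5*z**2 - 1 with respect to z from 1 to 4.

By the power rule, an antiderivative is F(z) = -z**6 - 2*z**(5/2) + z**5/5 - z**4 - 5*z**3/3 - z.
Then F(4) - F(1) = (-64828/15) - (-97/15) = -21577/5.

-21577/5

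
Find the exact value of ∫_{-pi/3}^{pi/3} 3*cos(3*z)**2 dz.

Use the identity cos^2(3*z) = (1 + cos(6*z))/2.
An antiderivative is F(z) = 3*z/2 + sin(6*z)/4.
Then F(pi/3) - F(-pi/3) = (pi/2) - (-pi/2) = pi.

pi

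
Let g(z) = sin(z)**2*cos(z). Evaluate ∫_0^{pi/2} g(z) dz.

1/3

Let u = sin(z), so du = cos(z) dz. When z = 0, u = 0; when z = pi/2, u = 1.
The integral becomes ∫ u**2 du from 0 to 1, with antiderivative u**3/3.
Back in z: F(z) = sin(z)**3/3.
Then F(pi/2) - F(0) = (1/3) - (0) = 1/3.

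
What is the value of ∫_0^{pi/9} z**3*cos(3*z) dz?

-sqrt(3)*pi/81 + sqrt(3)*pi**3/4374 + pi**2/486 + 1/27

Integrate by parts 3 times (u = z^3, dv = cos(3*z) dz).
An antiderivative is F(z) = z**3*sin(3*z)/3 + z**2*cos(3*z)/3 - 2*z*sin(3*z)/9 - 2*cos(3*z)/27.
Then F(pi/9) - F(0) = (-sqrt(3)*pi/81 - 1/27 + sqrt(3)*pi**3/4374 + pi**2/486) - (-2/27) = -sqrt(3)*pi/81 + sqrt(3)*pi**3/4374 + pi**2/486 + 1/27.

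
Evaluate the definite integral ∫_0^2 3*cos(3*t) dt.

Let u = 3*t, so du = 3 dt. When t = 0, u = 0; when t = 2, u = 6.
The integral becomes ∫ cos(u) du from 0 to 6, with antiderivative sin(u).
Back in t: F(t) = sin(3*t).
Then F(2) - F(0) = (sin(6)) - (0) = sin(6).

sin(6)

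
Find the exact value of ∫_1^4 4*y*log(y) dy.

-15 + 64*log(2)

Integrate by parts once (u = ln y, dv = 4*y dy).
An antiderivative is F(y) = y**2*(2*log(y) - 1).
Then F(4) - F(1) = (-16 + 64*log(2)) - (-1) = -15 + 64*log(2).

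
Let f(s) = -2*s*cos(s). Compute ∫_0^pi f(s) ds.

Integrate by parts once (u = s, dv = -2*cos(s) ds).
An antiderivative is F(s) = -2*s*sin(s) - 2*cos(s).
Then F(pi) - F(0) = (2) - (-2) = 4.

4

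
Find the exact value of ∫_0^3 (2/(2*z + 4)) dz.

Let u = 2*z + 4, so du = 2 dz. When z = 0, u = 4; when z = 3, u = 10.
The integral becomes ∫ 1/u du from 4 to 10, with antiderivative log(u).
Back in z: F(z) = log(2*z + 4).
Then F(3) - F(0) = (log(10)) - (log(4)) = log(5/2).

log(5/2)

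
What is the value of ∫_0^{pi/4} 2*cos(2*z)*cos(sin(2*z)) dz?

Let u = sin(2*z), so du = 2*cos(2*z) dz. When z = 0, u = 0; when z = pi/4, u = 1.
The integral becomes ∫ cos(u) du from 0 to 1, with antiderivative sin(u).
Back in z: F(z) = sin(sin(2*z)).
Then F(pi/4) - F(0) = (sin(1)) - (0) = sin(1).

sin(1)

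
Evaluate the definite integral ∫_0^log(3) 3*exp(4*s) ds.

60

Let u = exp(s), so du = exp(s) ds. When s = 0, u = 1; when s = log(3), u = 3.
The integral becomes 3·∫ u**3 du from 1 to 3, with antiderivative 3*u**4/4.
Back in s: F(s) = 3*exp(4*s)/4.
Then F(log(3)) - F(0) = (243/4) - (3/4) = 60.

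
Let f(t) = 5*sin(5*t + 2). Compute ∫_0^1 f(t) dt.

-cos(7) + cos(2)

Let u = 5*t + 2, so du = 5 dt. When t = 0, u = 2; when t = 1, u = 7.
The integral becomes ∫ sin(u) du from 2 to 7, with antiderivative -cos(u).
Back in t: F(t) = -cos(5*t + 2).
Then F(1) - F(0) = (-cos(7)) - (-cos(2)) = -cos(7) + cos(2).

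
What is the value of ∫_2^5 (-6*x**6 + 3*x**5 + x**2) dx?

-826491/14

By the power rule, an antiderivative is F(x) = -6*x**7/7 + x**6/2 + x**3/3.
Then F(5) - F(2) = (-2482625/42) - (-1576/21) = -826491/14.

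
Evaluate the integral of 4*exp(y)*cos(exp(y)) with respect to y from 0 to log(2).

-4*sin(1) + 4*sin(2)

Let u = exp(y), so du = exp(y) dy. When y = 0, u = 1; when y = log(2), u = 2.
The integral becomes 4·∫ cos(u) du from 1 to 2, with antiderivative 4*sin(u).
Back in y: F(y) = 4*sin(exp(y)).
Then F(log(2)) - F(0) = (4*sin(2)) - (4*sin(1)) = -4*sin(1) + 4*sin(2).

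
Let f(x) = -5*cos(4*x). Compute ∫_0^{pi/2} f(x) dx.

An antiderivative is F(x) = -5*sin(4*x)/4.
Then F(pi/2) - F(0) = (0) - (0) = 0.

0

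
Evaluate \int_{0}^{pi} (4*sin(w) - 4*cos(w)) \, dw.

An antiderivative is F(w) = -4*sin(w) - 4*cos(w).
Then F(pi) - F(0) = (4) - (-4) = 8.

8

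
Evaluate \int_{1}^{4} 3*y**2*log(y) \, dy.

Integrate by parts once (u = ln y, dv = 3*y**2 dy).
An antiderivative is F(y) = y**3*(3*log(y) - 1)/3.
Then F(4) - F(1) = (-64/3 + 128*log(2)) - (-1/3) = -21 + 128*log(2).

-21 + 128*log(2)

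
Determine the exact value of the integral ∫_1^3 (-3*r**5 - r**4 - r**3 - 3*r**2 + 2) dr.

-2272/5

By the power rule, an antiderivative is F(r) = -r**6/2 - r**5/5 - r**4/4 - r**3 + 2*r.
Then F(3) - F(1) = (-9087/20) - (1/20) = -2272/5.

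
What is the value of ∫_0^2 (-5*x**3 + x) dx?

-18

By the power rule, an antiderivative is F(x) = -5*x**4/4 + x**2/2.
Then F(2) - F(0) = (-18) - (0) = -18.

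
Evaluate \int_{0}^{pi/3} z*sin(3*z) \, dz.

Integrate by parts once (u = z, dv = sin(3*z) dz).
An antiderivative is F(z) = -z*cos(3*z)/3 + sin(3*z)/9.
Then F(pi/3) - F(0) = (pi/9) - (0) = pi/9.

pi/9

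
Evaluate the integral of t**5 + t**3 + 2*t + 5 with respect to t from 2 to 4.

754

By the power rule, an antiderivative is F(t) = t**6/6 + t**4/4 + t**2 + 5*t.
Then F(4) - F(2) = (2348/3) - (86/3) = 754.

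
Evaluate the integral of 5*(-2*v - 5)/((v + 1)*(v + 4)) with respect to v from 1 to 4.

Factor the denominator: v**2 + 5*v + 4 = (v + 4)(v + 1).
Partial fractions: 5*(-2*v - 5)/((v + 1)*(v + 4)) = -5/(v + 4) - 5/(v + 1).
An antiderivative is F(v) = -5*log(v + 1) - 5*log(v + 4).
Then F(4) - F(1) = (-15*log(2) - 5*log(5)) - (-5*log(5) - 5*log(2)) = -10*log(2).

-10*log(2)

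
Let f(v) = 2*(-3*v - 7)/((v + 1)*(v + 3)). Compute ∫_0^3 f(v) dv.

Factor the denominator: v**2 + 4*v + 3 = (v + 3)(v + 1).
Partial fractions: 2*(-3*v - 7)/((v + 1)*(v + 3)) = -2/(v + 3) - 4/(v + 1).
An antiderivative is F(v) = -4*log(v + 1) - 2*log(v + 3).
Then F(3) - F(0) = (-10*log(2) - 2*log(3)) - (-log(9)) = -10*log(2).

-10*log(2)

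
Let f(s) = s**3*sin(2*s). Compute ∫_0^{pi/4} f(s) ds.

Integrate by parts 3 times (u = s^3, dv = sin(2*s) ds).
An antiderivative is F(s) = -s**3*cos(2*s)/2 + 3*s**2*sin(2*s)/4 + 3*s*cos(2*s)/4 - 3*sin(2*s)/8.
Then F(pi/4) - F(0) = (-3/8 + 3*pi**2/64) - (0) = -3/8 + 3*pi**2/64.

-3/8 + 3*pi**2/64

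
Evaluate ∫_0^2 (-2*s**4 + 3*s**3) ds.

-4/5

By the power rule, an antiderivative is F(s) = -2*s**5/5 + 3*s**4/4.
Then F(2) - F(0) = (-4/5) - (0) = -4/5.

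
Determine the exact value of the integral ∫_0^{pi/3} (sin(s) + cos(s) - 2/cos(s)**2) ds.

1/2 - 3*sqrt(3)/2

An antiderivative is F(s) = sin(s) - cos(s) - 2*tan(s).
Then F(pi/3) - F(0) = (-3*sqrt(3)/2 - 1/2) - (-1) = 1/2 - 3*sqrt(3)/2.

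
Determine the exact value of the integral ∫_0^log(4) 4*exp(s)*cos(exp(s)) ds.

Let u = exp(s), so du = exp(s) ds. When s = 0, u = 1; when s = log(4), u = 4.
The integral becomes 4·∫ cos(u) du from 1 to 4, with antiderivative 4*sin(u).
Back in s: F(s) = 4*sin(exp(s)).
Then F(log(4)) - F(0) = (4*sin(4)) - (4*sin(1)) = -4*sin(1) + 4*sin(4).

-4*sin(1) + 4*sin(4)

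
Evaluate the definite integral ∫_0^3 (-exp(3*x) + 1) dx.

An antiderivative is F(x) = -exp(3*x)/3 + x.
Then F(3) - F(0) = (3 - exp(9)/3) - (-1/3) = 10/3 - exp(9)/3.

10/3 - exp(9)/3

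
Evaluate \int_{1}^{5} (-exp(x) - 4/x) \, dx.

An antiderivative is F(x) = -exp(x) - 4*log(x).
Then F(5) - F(1) = (-exp(5) - 4*log(5)) - (-exp(1)) = -exp(5) - 4*log(5) + exp(1).

-exp(5) - 4*log(5) + exp(1)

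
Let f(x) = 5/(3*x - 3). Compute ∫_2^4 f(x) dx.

An antiderivative is F(x) = 5*log(3*x - 3)/3.
Then F(4) - F(2) = (10*log(3)/3) - (5*log(3)/3) = 5*log(3)/3.

5*log(3)/3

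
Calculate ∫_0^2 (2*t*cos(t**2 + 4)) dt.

-sin(4) + sin(8)

Let u = t**2 + 4, so du = 2*t dt. When t = 0, u = 4; when t = 2, u = 8.
The integral becomes ∫ cos(u) du from 4 to 8, with antiderivative sin(u).
Back in t: F(t) = sin(t**2 + 4).
Then F(2) - F(0) = (sin(8)) - (sin(4)) = -sin(4) + sin(8).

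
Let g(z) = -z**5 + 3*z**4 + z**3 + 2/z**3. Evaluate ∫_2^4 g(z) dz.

By the power rule, an antiderivative is F(z) = -z**6/6 + 3*z**5/5 + z**4/4 - 1/z**2.
Then F(4) - F(2) = (-1039/240) - (737/60) = -1329/80.

-1329/80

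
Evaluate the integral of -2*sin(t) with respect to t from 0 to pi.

-4

An antiderivative is F(t) = 2*cos(t).
Then F(pi) - F(0) = (-2) - (2) = -4.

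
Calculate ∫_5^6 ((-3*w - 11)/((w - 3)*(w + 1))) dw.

Factor the denominator: w**2 - 2*w - 3 = (w + 1)(w - 3).
Partial fractions: (-3*w - 11)/((w - 3)*(w + 1)) = 2/(w + 1) - 5/(w - 3).
An antiderivative is F(w) = -5*log(w - 3) + 2*log(w + 1).
Then F(6) - F(5) = (-5*log(3) + 2*log(7)) - (log(9/8)) = -7*log(3) + 3*log(2) + 2*log(7).

-7*log(3) + 3*log(2) + 2*log(7)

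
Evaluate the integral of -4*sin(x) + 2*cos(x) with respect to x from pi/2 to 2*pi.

An antiderivative is F(x) = 2*sin(x) + 4*cos(x).
Then F(2*pi) - F(pi/2) = (4) - (2) = 2.

2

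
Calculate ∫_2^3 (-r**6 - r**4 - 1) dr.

-11807/35

By the power rule, an antiderivative is F(r) = -r**7/7 - r**5/5 - r.
Then F(3) - F(2) = (-12741/35) - (-934/35) = -11807/35.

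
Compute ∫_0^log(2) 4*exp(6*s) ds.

42

Let u = exp(s), so du = exp(s) ds. When s = 0, u = 1; when s = log(2), u = 2.
The integral becomes 4·∫ u**5 du from 1 to 2, with antiderivative 2*u**6/3.
Back in s: F(s) = 2*exp(6*s)/3.
Then F(log(2)) - F(0) = (128/3) - (2/3) = 42.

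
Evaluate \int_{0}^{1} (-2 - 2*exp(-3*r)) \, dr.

An antiderivative is F(r) = -2*r + 2*exp(-3*r)/3.
Then F(1) - F(0) = (-2 + 2*exp(-3)/3) - (2/3) = -8/3 + 2*exp(-3)/3.

-8/3 + 2*exp(-3)/3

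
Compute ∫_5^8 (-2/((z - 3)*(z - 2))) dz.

Factor the denominator: z**2 - 5*z + 6 = (z - 2)(z - 3).
Partial fractions: -2/((z - 3)*(z - 2)) = 2/(z - 2) - 2/(z - 3).
An antiderivative is F(z) = -2*log(z - 3) + 2*log(z - 2).
Then F(8) - F(5) = (log(36/25)) - (log(9/4)) = log(16/25).

log(16/25)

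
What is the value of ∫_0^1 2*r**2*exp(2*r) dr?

-1/2 + exp(2)/2

Integrate by parts twice (u = r^2, dv = 2*exp(2*r) dr).
An antiderivative is F(r) = (2*r**2 - 2*r + 1)*exp(2*r)/2.
Then F(1) - F(0) = (exp(2)/2) - (1/2) = -1/2 + exp(2)/2.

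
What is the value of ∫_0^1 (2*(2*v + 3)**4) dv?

2882/5

Let u = 2*v + 3, so du = 2 dv. When v = 0, u = 3; when v = 1, u = 5.
The integral becomes ∫ u**4 du from 3 to 5, with antiderivative u**5/5.
Back in v: F(v) = (2*v + 3)**5/5.
Then F(1) - F(0) = (625) - (243/5) = 2882/5.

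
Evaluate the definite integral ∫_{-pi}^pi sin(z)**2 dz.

Use the identity sin^2(z) = (1 - cos(2*z))/2.
An antiderivative is F(z) = z/2 - sin(2*z)/4.
Then F(pi) - F(-pi) = (pi/2) - (-pi/2) = pi.

pi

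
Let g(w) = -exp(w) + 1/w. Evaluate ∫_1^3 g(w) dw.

An antiderivative is F(w) = -exp(w) + log(w).
Then F(3) - F(1) = (-exp(3) + log(3)) - (-exp(1)) = -exp(3) + log(3) + exp(1).

-exp(3) + log(3) + exp(1)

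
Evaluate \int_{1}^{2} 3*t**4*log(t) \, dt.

Integrate by parts once (u = ln t, dv = 3*t**4 dt).
An antiderivative is F(t) = 3*t**5*(5*log(t) - 1)/25.
Then F(2) - F(1) = (-96/25 + 96*log(2)/5) - (-3/25) = -93/25 + 96*log(2)/5.

-93/25 + 96*log(2)/5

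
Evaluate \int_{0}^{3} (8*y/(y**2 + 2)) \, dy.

-4*log(2) + 4*log(11)

Let u = y**2 + 2, so du = 2*y dy. When y = 0, u = 2; when y = 3, u = 11.
The integral becomes 4·∫ 1/u du from 2 to 11, with antiderivative 4*log(u).
Back in y: F(y) = 4*log(y**2 + 2).
Then F(3) - F(0) = (4*log(11)) - (log(16)) = -4*log(2) + 4*log(11).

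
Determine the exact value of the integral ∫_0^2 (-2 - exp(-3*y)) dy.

An antiderivative is F(y) = -2*y + exp(-3*y)/3.
Then F(2) - F(0) = (-4 + exp(-6)/3) - (1/3) = -13/3 + exp(-6)/3.

-13/3 + exp(-6)/3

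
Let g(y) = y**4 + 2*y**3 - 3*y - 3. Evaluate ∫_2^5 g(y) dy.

4413/5

By the power rule, an antiderivative is F(y) = y**5/5 + y**4/2 - 3*y**2/2 - 3*y.
Then F(5) - F(2) = (885) - (12/5) = 4413/5.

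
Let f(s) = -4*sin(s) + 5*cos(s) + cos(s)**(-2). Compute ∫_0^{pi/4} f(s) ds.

An antiderivative is F(s) = 5*sin(s) + 4*cos(s) + tan(s).
Then F(pi/4) - F(0) = (1 + 9*sqrt(2)/2) - (4) = -3 + 9*sqrt(2)/2.

-3 + 9*sqrt(2)/2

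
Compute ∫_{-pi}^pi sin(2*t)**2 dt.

Use the identity sin^2(2*t) = (1 - cos(4*t))/2.
An antiderivative is F(t) = t/2 - sin(4*t)/8.
Then F(pi) - F(-pi) = (pi/2) - (-pi/2) = pi.

pi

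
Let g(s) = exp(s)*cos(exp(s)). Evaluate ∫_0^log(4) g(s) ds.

Let u = exp(s), so du = exp(s) ds. When s = 0, u = 1; when s = log(4), u = 4.
The integral becomes ∫ cos(u) du from 1 to 4, with antiderivative sin(u).
Back in s: F(s) = sin(exp(s)).
Then F(log(4)) - F(0) = (sin(4)) - (sin(1)) = -sin(1) + sin(4).

-sin(1) + sin(4)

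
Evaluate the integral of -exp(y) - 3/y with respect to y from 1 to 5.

-exp(5) - 3*log(5) + exp(1)

An antiderivative is F(y) = -exp(y) - 3*log(y).
Then F(5) - F(1) = (-exp(5) - 3*log(5)) - (-exp(1)) = -exp(5) - 3*log(5) + exp(1).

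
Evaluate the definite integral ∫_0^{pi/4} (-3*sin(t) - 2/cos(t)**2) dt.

-5 + 3*sqrt(2)/2

An antiderivative is F(t) = 3*cos(t) - 2*tan(t).
Then F(pi/4) - F(0) = (-2 + 3*sqrt(2)/2) - (3) = -5 + 3*sqrt(2)/2.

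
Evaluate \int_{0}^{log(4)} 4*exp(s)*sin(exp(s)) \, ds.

Let u = exp(s), so du = exp(s) ds. When s = 0, u = 1; when s = log(4), u = 4.
The integral becomes 4·∫ sin(u) du from 1 to 4, with antiderivative -4*cos(u).
Back in s: F(s) = -4*cos(exp(s)).
Then F(log(4)) - F(0) = (-4*cos(4)) - (-4*cos(1)) = 4*cos(1) - 4*cos(4).

4*cos(1) - 4*cos(4)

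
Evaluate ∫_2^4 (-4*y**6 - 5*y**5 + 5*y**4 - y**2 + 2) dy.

-245108/21

By the power rule, an antiderivative is F(y) = -4*y**7/7 - 5*y**6/6 + y**5 - y**3/3 + 2*y.
Then F(4) - F(2) = (-247064/21) - (-652/7) = -245108/21.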